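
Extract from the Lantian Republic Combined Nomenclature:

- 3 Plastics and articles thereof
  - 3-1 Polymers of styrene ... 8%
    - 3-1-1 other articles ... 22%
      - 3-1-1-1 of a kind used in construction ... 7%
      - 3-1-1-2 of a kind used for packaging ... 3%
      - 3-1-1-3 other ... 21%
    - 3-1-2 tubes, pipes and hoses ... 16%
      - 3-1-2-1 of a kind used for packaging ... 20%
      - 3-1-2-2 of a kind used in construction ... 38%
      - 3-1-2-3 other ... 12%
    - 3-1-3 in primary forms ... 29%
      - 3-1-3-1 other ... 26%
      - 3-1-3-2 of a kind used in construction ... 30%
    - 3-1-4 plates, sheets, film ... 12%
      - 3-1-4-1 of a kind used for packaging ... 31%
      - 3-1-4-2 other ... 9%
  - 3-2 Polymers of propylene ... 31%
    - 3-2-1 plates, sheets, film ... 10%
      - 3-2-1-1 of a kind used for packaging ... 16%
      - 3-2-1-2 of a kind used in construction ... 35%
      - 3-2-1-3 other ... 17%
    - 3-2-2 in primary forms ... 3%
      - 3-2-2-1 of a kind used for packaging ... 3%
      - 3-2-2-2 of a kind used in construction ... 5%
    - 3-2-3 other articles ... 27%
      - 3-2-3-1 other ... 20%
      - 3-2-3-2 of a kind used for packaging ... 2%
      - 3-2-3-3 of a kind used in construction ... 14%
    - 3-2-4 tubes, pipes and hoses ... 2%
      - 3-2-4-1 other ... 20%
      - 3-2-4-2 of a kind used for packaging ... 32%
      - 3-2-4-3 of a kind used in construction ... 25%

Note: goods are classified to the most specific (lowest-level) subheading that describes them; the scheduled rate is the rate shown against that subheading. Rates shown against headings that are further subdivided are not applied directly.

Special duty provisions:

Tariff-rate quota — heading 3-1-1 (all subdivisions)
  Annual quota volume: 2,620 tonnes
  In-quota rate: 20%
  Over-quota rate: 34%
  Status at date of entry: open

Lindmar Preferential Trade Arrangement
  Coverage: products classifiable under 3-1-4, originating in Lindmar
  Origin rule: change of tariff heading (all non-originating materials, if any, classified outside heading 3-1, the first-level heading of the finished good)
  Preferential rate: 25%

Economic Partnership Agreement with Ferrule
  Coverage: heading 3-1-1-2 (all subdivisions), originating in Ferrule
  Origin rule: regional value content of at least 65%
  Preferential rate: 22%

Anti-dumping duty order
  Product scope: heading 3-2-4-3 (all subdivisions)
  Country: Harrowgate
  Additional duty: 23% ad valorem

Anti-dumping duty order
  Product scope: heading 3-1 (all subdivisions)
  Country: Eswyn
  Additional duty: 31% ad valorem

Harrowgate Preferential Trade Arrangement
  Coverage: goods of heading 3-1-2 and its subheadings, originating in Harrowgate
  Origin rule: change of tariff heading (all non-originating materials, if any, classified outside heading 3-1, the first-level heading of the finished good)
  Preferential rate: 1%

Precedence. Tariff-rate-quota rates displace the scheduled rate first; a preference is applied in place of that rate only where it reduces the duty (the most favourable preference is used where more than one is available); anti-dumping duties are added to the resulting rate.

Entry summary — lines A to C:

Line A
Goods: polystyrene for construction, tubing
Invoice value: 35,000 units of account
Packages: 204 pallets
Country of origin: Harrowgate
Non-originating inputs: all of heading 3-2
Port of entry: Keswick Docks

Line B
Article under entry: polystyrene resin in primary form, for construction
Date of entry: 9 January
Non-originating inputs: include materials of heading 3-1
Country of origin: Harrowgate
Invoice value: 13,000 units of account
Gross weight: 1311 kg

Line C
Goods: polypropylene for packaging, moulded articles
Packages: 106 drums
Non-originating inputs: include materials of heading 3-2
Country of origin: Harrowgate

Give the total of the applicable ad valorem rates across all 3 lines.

33%

Line A: polystyrene → 3-1; tubing → 3-1-2; for construction → 3-1-2-2. Scheduled 38%. Harrowgate agreement on 3-1-2: CTH met → 1% available; preferential 1%. → 1%.
Line B: polystyrene → 3-1; resin in primary form → 3-1-3; for construction → 3-1-3-2. Scheduled 30%. Harrowgate agreement on 3-1-2: 3-1-3-2 not covered. → 30%.
Line C: polypropylene → 3-2; moulded articles → 3-2-3; for packaging → 3-2-3-2. Scheduled 2%. Harrowgate agreement on 3-1-2: 3-2-3-2 not covered. → 2%.
Sum: 1% + 30% + 2% = 33%.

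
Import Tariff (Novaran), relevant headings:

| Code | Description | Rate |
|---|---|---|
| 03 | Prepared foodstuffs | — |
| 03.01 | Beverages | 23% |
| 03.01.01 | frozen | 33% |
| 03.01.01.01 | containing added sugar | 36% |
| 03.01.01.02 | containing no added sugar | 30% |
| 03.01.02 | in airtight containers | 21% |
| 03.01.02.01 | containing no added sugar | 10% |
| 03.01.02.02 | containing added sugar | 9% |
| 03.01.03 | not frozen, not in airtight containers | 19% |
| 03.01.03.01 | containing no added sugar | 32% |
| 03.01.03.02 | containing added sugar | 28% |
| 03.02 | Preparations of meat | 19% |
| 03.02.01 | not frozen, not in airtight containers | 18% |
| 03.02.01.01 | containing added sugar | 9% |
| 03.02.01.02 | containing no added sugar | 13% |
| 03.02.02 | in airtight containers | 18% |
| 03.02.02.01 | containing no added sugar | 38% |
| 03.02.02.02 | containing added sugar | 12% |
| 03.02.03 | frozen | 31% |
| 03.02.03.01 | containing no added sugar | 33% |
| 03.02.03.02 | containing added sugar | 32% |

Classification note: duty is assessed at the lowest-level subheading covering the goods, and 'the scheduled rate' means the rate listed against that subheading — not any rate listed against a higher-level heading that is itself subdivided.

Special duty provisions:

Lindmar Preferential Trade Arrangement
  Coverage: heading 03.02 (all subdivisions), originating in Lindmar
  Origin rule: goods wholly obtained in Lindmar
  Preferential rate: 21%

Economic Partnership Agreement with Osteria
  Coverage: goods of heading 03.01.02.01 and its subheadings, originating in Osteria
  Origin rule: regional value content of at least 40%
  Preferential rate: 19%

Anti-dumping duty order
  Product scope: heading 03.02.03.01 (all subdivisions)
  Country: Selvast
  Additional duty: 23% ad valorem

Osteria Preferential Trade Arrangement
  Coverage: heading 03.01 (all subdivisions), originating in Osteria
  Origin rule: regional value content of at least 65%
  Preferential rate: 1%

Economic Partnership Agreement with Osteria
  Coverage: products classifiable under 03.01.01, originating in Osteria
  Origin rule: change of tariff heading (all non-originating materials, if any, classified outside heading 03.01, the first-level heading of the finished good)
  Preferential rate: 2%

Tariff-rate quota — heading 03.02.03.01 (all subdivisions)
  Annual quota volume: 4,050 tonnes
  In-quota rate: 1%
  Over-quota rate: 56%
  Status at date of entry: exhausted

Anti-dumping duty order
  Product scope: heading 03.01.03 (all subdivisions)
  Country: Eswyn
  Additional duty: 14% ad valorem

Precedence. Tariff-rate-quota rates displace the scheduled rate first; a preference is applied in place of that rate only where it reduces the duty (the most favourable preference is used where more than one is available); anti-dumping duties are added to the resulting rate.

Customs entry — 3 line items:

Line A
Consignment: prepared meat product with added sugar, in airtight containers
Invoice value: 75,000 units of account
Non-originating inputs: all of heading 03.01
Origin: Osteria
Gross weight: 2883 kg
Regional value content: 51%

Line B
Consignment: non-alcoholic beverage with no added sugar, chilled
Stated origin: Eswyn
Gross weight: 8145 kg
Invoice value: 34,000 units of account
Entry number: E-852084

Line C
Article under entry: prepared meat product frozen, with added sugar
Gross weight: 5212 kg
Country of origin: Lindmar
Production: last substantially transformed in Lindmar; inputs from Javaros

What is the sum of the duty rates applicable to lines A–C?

90%

Line A: prepared meat product → 03.02; in airtight containers → 03.02.02; with added sugar → 03.02.02.02. Scheduled 12%. Osteria agreement on 03.01.02.01: 03.02.02.02 not covered; Osteria agreement on 03.01: 03.02.02.02 not covered; Osteria agreement on 03.01.01: 03.02.02.02 not covered. → 12%.
Line B: non-alcoholic beverage → 03.01; chilled → 03.01.03; with no added sugar → 03.01.03.01. Scheduled 32%. anti-dumping (Eswyn, 03.01.03): +14%; total 32% + 14% = 46%. → 46%.
Line C: prepared meat product → 03.02; frozen → 03.02.03; with added sugar → 03.02.03.02. Scheduled 32%. Lindmar agreement on 03.02: not wholly obtained. → 32%.
Sum: 12% + 46% + 32% = 90%.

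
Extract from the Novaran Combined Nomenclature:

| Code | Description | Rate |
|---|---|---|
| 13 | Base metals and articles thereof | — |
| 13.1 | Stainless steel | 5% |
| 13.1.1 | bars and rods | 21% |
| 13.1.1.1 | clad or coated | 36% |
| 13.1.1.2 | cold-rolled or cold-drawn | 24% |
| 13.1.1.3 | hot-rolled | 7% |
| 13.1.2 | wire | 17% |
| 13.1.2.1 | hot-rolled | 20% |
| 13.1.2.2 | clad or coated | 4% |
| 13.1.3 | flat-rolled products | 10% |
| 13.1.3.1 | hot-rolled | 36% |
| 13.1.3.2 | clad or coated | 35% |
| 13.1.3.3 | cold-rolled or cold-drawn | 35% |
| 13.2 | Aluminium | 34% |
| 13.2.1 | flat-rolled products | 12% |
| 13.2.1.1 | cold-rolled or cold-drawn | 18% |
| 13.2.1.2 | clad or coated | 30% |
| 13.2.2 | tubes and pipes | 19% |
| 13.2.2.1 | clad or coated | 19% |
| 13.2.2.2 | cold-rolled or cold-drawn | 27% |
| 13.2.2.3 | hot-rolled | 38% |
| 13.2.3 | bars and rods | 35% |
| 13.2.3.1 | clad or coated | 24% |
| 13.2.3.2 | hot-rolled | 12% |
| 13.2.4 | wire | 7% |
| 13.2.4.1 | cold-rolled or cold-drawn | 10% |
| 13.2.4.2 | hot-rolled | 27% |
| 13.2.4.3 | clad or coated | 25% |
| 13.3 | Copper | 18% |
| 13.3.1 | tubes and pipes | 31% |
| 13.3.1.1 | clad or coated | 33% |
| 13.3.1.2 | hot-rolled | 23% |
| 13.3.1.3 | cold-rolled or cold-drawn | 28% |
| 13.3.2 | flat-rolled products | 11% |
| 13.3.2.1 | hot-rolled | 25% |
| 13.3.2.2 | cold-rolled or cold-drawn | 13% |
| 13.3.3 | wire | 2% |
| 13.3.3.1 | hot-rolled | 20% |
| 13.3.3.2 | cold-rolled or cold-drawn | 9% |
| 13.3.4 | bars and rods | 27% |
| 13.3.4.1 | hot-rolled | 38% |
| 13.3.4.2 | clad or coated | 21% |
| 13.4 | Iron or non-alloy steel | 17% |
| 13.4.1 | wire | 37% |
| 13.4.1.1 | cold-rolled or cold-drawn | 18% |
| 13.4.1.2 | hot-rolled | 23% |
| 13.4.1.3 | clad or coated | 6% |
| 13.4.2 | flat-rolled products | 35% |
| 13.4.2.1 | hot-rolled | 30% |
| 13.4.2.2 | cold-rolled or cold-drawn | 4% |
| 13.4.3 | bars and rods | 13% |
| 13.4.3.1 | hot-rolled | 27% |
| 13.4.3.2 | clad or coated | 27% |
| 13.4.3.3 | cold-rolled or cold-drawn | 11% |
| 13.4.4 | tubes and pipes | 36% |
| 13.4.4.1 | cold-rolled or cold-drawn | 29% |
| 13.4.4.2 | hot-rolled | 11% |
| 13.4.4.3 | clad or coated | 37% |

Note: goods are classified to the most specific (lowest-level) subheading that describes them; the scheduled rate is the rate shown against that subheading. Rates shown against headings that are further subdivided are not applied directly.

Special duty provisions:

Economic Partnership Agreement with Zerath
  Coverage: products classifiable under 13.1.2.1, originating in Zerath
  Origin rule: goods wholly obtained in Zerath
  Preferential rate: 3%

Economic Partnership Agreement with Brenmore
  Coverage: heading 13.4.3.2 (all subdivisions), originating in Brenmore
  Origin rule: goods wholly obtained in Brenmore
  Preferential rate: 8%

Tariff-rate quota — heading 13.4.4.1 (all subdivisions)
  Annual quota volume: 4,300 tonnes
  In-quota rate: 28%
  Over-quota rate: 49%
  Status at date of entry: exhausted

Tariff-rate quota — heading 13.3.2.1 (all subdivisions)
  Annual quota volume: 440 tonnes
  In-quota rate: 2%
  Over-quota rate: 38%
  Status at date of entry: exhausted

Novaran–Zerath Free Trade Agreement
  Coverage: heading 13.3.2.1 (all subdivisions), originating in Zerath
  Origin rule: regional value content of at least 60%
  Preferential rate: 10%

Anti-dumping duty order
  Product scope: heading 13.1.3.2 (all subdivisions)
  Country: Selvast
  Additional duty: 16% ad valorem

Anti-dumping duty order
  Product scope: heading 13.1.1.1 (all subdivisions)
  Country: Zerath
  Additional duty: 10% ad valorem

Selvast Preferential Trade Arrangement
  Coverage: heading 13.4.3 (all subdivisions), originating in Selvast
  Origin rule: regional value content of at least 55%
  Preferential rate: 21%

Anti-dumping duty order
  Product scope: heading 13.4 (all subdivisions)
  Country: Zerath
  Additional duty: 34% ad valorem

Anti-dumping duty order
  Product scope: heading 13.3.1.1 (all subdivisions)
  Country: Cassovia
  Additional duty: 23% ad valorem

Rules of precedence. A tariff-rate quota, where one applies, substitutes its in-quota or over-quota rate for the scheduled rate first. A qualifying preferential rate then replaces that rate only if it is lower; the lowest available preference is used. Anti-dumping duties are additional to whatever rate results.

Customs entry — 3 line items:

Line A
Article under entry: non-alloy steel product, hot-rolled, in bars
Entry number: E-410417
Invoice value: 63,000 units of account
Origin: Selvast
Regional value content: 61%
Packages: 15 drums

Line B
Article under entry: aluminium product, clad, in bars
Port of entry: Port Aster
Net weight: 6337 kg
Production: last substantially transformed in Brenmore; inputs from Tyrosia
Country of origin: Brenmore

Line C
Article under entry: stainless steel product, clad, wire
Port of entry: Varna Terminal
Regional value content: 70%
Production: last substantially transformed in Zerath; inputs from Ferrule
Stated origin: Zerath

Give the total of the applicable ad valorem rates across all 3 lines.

49%

Line A: non-alloy steel → 13.4; in bars → 13.4.3; hot-rolled → 13.4.3.1. Scheduled 27%. Selvast agreement on 13.4.3: RVC ≥ 55% → 21% available; preferential 21%. → 21%.
Line B: aluminium → 13.2; in bars → 13.2.3; clad → 13.2.3.1. Scheduled 24%. Brenmore agreement on 13.4.3.2: 13.2.3.1 not covered. → 24%.
Line C: stainless steel → 13.1; wire → 13.1.2; clad → 13.1.2.2. Scheduled 4%. Zerath agreement on 13.1.2.1: 13.1.2.2 not covered; Zerath agreement on 13.3.2.1: 13.1.2.2 not covered. → 4%.
Sum: 21% + 24% + 4% = 49%.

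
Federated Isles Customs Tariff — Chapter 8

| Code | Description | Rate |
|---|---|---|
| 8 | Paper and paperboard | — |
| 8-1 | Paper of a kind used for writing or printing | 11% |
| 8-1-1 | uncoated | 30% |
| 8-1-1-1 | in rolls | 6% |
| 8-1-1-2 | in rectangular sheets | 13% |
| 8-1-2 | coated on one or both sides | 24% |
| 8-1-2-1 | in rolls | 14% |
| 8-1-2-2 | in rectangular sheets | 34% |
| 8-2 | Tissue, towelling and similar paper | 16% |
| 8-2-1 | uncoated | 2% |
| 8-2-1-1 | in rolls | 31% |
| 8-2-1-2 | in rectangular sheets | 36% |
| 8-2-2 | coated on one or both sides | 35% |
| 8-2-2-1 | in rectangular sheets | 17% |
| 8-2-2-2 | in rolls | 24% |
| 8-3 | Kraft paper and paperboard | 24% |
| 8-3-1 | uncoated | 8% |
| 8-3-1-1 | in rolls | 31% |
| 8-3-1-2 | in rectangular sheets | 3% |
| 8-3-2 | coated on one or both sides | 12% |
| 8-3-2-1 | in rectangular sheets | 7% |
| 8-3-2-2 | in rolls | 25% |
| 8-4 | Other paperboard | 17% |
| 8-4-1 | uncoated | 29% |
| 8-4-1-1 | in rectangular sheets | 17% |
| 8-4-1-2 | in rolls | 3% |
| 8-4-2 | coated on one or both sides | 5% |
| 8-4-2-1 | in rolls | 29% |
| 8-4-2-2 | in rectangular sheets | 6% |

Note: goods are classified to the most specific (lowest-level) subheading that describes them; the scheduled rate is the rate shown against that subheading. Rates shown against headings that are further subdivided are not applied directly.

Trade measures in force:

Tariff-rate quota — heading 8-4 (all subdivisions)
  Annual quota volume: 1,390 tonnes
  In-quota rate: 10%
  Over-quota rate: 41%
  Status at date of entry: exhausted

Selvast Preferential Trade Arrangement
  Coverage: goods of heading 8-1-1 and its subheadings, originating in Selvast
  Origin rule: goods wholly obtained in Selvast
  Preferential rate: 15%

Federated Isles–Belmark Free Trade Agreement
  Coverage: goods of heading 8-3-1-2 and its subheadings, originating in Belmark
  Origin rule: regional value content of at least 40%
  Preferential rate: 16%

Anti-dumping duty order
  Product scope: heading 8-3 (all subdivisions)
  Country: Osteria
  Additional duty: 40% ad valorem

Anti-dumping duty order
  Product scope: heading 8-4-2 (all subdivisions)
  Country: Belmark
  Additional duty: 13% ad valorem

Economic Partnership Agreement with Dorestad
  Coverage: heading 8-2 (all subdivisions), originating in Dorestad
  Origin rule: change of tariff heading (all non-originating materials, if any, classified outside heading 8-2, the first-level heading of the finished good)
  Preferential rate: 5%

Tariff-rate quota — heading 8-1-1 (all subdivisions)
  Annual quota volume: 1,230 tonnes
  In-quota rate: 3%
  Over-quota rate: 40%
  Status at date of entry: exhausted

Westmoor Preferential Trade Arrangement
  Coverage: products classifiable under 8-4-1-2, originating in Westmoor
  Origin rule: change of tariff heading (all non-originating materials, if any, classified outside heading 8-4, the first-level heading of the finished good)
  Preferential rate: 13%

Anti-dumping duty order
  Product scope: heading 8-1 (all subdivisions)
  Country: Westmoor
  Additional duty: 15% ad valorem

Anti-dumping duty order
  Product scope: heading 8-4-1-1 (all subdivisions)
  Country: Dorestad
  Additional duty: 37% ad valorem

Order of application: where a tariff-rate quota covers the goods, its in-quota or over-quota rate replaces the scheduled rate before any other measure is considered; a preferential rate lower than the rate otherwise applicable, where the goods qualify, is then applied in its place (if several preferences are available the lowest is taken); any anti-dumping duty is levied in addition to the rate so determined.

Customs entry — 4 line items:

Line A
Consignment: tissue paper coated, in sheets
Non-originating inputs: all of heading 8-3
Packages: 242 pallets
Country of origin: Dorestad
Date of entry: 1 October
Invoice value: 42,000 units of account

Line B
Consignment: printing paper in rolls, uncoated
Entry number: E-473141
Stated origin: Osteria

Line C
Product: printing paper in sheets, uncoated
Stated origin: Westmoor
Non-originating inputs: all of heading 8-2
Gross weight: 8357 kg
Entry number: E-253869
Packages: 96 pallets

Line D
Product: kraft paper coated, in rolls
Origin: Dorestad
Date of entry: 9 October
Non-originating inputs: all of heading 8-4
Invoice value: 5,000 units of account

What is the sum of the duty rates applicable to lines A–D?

Line A: tissue paper → 8-2; coated → 8-2-2; in sheets → 8-2-2-1. Scheduled 17%. Dorestad agreement on 8-2: CTH met → 5% available; preferential 5%. → 5%.
Line B: printing paper → 8-1; uncoated → 8-1-1; in rolls → 8-1-1-1. Scheduled 6%. quota on 8-1-1 exhausted → over-quota 40%. → 40%.
Line C: printing paper → 8-1; uncoated → 8-1-1; in sheets → 8-1-1-2. Scheduled 13%. quota on 8-1-1 exhausted → over-quota 40%; Westmoor agreement on 8-4-1-2: 8-1-1-2 not covered; anti-dumping (Westmoor, 8-1): +15%; total 40% + 15% = 55%. → 55%.
Line D: kraft paper → 8-3; coated → 8-3-2; in rolls → 8-3-2-2. Scheduled 25%. Dorestad agreement on 8-2: 8-3-2-2 not covered. → 25%.
Sum: 5% + 40% + 55% + 25% = 125%.

125%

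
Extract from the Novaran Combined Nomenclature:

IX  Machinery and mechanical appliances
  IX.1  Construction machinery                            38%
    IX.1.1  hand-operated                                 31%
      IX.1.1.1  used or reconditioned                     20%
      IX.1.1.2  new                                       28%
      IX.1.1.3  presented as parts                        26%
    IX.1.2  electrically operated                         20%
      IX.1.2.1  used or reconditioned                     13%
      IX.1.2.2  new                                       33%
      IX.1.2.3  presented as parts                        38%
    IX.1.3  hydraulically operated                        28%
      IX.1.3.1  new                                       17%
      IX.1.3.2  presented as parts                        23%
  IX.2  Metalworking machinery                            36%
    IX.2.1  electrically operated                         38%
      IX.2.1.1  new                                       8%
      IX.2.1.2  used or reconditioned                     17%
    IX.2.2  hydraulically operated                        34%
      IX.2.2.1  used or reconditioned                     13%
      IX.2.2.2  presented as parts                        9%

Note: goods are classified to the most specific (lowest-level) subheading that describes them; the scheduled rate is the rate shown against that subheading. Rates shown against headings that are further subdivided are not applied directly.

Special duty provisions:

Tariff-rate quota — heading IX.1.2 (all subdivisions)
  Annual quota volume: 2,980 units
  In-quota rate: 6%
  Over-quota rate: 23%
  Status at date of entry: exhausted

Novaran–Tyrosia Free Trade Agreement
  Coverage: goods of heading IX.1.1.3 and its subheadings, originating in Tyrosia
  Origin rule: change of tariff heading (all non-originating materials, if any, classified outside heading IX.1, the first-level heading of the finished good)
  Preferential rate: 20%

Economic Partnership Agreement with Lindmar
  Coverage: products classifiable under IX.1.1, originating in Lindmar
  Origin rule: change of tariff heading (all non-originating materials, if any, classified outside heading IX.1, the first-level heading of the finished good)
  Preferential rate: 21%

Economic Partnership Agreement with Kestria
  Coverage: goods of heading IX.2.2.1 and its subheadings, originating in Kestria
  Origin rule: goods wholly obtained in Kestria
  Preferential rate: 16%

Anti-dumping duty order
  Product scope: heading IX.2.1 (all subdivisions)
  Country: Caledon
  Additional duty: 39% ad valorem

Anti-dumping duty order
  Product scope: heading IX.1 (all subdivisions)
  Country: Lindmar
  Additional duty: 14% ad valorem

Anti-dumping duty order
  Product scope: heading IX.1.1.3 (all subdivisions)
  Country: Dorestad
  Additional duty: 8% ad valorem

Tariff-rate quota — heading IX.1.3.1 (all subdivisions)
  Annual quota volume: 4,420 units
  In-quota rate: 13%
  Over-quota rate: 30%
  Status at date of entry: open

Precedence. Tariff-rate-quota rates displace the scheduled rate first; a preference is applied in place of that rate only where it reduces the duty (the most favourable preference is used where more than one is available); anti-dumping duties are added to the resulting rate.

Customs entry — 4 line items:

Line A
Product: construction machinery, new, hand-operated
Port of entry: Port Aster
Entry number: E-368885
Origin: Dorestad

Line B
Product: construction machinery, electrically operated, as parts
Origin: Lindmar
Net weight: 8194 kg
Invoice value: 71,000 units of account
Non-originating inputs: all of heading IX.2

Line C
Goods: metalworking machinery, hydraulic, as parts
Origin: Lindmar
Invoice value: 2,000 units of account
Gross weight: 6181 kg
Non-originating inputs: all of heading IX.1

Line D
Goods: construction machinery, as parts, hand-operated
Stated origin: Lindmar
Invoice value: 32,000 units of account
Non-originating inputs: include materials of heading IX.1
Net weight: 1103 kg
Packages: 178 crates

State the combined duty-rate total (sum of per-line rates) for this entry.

Line A: construction → IX.1; hand-operated → IX.1.1; new → IX.1.1.2. Scheduled 28%. No special measure applies. → 28%.
Line B: construction → IX.1; electrically operated → IX.1.2; as parts → IX.1.2.3. Scheduled 38%. quota on IX.1.2 exhausted → over-quota 23%; Lindmar agreement on IX.1.1: IX.1.2.3 not covered; anti-dumping (Lindmar, IX.1): +14%; total 23% + 14% = 37%. → 37%.
Line C: metalworking → IX.2; hydraulic → IX.2.2; as parts → IX.2.2.2. Scheduled 9%. Lindmar agreement on IX.1.1: IX.2.2.2 not covered. → 9%.
Line D: construction → IX.1; hand-operated → IX.1.1; as parts → IX.1.1.3. Scheduled 26%. Lindmar agreement on IX.1.1: CTH not met; anti-dumping (Lindmar, IX.1): +14%; total 26% + 14% = 40%. → 40%.
Sum: 28% + 37% + 9% + 40% = 114%.

114%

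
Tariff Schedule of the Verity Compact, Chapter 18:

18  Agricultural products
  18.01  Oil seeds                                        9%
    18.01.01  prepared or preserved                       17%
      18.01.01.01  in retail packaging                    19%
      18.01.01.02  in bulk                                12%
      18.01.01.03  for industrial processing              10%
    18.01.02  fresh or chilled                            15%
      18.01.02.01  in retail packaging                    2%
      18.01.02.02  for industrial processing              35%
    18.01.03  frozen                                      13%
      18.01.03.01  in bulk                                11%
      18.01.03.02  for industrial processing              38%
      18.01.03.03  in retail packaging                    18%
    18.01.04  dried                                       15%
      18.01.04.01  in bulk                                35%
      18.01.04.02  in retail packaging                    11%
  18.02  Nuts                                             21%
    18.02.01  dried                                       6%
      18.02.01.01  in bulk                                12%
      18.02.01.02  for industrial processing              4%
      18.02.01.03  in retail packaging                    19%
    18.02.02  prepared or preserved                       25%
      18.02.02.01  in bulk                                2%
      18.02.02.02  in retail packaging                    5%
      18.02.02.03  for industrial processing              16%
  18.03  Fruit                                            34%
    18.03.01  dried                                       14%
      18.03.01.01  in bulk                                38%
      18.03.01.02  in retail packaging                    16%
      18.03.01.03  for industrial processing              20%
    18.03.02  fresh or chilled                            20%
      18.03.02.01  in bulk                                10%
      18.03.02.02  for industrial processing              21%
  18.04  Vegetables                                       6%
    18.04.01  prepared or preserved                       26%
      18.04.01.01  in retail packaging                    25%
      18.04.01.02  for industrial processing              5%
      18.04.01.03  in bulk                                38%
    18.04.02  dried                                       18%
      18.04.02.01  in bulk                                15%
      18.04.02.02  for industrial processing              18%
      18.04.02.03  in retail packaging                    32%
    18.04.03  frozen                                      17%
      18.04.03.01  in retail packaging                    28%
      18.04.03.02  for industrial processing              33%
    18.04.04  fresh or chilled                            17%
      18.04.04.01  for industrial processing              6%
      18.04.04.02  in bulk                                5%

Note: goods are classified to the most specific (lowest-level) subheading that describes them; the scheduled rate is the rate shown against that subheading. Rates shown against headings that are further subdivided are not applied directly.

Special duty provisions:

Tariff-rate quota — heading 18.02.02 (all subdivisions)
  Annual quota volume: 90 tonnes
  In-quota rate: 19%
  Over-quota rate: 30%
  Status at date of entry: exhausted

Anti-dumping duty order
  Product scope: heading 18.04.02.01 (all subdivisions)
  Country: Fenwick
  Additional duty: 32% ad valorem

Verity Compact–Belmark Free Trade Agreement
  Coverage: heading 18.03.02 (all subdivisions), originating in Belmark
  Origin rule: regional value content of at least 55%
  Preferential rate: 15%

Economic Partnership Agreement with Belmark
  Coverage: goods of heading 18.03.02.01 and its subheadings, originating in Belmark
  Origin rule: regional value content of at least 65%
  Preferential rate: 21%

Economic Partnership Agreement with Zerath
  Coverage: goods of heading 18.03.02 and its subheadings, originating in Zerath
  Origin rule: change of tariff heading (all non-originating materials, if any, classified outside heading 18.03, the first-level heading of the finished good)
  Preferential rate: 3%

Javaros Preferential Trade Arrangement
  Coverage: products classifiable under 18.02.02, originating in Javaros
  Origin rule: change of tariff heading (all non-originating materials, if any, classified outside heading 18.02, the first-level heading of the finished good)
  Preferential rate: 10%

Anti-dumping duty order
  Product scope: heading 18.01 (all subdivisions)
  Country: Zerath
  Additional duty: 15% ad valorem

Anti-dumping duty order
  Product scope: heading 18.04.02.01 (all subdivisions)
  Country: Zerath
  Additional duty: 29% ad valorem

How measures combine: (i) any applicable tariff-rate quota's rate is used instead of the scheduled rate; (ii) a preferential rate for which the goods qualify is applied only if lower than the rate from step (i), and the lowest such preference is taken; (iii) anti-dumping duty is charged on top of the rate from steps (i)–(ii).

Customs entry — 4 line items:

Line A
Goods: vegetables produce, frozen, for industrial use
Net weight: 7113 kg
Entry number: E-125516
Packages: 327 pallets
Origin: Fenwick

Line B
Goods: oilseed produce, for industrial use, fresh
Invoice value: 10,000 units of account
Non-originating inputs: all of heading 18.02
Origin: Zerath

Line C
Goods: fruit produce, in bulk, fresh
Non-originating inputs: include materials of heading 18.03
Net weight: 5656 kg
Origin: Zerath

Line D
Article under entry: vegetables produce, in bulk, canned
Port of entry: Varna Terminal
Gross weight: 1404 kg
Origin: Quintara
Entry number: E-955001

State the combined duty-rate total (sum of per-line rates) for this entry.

131%

Line A: vegetables → 18.04; frozen → 18.04.03; for industrial use → 18.04.03.02. Scheduled 33%. No special measure applies. → 33%.
Line B: oilseed → 18.01; fresh → 18.01.02; for industrial use → 18.01.02.02. Scheduled 35%. Zerath agreement on 18.03.02: 18.01.02.02 not covered; anti-dumping (Zerath, 18.01): +15%; total 35% + 15% = 50%. → 50%.
Line C: fruit → 18.03; fresh → 18.03.02; in bulk → 18.03.02.01. Scheduled 10%. Zerath agreement on 18.03.02: CTH not met. → 10%.
Line D: vegetables → 18.04; canned → 18.04.01; in bulk → 18.04.01.03. Scheduled 38%. No special measure applies. → 38%.
Sum: 33% + 50% + 10% + 38% = 131%.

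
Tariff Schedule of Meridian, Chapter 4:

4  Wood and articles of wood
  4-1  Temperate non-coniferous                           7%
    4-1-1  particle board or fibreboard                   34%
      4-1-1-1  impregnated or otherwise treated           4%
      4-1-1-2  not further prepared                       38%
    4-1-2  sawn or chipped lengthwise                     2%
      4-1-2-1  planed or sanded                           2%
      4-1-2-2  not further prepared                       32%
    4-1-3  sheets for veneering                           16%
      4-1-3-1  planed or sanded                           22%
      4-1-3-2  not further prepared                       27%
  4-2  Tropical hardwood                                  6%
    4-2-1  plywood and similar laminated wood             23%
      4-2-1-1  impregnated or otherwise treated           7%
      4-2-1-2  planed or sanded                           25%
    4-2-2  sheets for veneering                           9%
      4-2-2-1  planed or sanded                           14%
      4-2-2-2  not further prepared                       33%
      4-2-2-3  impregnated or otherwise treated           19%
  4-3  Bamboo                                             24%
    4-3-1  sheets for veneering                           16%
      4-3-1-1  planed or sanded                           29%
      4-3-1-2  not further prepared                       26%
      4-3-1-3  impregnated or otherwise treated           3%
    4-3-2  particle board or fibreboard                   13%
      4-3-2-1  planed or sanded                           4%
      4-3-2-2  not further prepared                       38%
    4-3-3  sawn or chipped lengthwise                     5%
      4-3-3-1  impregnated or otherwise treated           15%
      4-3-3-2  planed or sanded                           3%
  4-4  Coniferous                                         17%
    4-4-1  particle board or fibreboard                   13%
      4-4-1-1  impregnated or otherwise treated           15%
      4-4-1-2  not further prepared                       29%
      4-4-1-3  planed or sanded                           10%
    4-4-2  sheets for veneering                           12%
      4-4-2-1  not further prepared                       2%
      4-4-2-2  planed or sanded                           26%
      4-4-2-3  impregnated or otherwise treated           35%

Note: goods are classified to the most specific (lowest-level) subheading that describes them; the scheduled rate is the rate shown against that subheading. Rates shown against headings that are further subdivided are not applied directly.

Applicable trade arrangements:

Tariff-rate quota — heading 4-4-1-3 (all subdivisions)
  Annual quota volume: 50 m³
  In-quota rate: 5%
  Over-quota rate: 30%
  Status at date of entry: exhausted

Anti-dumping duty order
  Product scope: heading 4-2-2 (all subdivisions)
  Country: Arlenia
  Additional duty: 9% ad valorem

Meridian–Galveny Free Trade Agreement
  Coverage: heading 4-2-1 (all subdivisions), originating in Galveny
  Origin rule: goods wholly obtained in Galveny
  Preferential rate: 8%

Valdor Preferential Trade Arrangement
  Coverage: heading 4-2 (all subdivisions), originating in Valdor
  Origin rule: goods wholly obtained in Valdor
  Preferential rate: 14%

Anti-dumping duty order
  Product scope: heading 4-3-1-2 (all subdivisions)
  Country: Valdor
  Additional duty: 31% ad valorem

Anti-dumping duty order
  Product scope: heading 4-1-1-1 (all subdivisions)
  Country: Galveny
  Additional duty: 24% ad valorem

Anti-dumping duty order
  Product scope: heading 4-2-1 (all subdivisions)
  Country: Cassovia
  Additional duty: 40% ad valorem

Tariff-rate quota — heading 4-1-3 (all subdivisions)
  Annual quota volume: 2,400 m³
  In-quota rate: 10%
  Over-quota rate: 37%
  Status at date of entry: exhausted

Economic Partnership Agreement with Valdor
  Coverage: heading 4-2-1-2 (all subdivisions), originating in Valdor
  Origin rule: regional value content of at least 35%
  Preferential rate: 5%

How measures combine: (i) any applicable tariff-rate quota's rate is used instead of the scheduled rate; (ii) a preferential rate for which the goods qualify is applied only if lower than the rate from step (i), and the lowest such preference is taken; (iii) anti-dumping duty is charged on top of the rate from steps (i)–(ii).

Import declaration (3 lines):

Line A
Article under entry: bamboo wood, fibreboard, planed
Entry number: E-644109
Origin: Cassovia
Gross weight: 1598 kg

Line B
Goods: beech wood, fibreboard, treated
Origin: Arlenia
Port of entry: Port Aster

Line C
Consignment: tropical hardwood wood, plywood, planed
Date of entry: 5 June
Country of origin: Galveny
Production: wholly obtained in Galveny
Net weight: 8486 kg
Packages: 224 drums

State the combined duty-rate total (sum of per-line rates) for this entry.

Line A: bamboo → 4-3; fibreboard → 4-3-2; planed → 4-3-2-1. Scheduled 4%. No special measure applies. → 4%.
Line B: beech → 4-1; fibreboard → 4-1-1; treated → 4-1-1-1. Scheduled 4%. No special measure applies. → 4%.
Line C: tropical hardwood → 4-2; plywood → 4-2-1; planed → 4-2-1-2. Scheduled 25%. Galveny agreement on 4-2-1: wholly obtained → 8% available; preferential 8%. → 8%.
Sum: 4% + 4% + 8% = 16%.

16%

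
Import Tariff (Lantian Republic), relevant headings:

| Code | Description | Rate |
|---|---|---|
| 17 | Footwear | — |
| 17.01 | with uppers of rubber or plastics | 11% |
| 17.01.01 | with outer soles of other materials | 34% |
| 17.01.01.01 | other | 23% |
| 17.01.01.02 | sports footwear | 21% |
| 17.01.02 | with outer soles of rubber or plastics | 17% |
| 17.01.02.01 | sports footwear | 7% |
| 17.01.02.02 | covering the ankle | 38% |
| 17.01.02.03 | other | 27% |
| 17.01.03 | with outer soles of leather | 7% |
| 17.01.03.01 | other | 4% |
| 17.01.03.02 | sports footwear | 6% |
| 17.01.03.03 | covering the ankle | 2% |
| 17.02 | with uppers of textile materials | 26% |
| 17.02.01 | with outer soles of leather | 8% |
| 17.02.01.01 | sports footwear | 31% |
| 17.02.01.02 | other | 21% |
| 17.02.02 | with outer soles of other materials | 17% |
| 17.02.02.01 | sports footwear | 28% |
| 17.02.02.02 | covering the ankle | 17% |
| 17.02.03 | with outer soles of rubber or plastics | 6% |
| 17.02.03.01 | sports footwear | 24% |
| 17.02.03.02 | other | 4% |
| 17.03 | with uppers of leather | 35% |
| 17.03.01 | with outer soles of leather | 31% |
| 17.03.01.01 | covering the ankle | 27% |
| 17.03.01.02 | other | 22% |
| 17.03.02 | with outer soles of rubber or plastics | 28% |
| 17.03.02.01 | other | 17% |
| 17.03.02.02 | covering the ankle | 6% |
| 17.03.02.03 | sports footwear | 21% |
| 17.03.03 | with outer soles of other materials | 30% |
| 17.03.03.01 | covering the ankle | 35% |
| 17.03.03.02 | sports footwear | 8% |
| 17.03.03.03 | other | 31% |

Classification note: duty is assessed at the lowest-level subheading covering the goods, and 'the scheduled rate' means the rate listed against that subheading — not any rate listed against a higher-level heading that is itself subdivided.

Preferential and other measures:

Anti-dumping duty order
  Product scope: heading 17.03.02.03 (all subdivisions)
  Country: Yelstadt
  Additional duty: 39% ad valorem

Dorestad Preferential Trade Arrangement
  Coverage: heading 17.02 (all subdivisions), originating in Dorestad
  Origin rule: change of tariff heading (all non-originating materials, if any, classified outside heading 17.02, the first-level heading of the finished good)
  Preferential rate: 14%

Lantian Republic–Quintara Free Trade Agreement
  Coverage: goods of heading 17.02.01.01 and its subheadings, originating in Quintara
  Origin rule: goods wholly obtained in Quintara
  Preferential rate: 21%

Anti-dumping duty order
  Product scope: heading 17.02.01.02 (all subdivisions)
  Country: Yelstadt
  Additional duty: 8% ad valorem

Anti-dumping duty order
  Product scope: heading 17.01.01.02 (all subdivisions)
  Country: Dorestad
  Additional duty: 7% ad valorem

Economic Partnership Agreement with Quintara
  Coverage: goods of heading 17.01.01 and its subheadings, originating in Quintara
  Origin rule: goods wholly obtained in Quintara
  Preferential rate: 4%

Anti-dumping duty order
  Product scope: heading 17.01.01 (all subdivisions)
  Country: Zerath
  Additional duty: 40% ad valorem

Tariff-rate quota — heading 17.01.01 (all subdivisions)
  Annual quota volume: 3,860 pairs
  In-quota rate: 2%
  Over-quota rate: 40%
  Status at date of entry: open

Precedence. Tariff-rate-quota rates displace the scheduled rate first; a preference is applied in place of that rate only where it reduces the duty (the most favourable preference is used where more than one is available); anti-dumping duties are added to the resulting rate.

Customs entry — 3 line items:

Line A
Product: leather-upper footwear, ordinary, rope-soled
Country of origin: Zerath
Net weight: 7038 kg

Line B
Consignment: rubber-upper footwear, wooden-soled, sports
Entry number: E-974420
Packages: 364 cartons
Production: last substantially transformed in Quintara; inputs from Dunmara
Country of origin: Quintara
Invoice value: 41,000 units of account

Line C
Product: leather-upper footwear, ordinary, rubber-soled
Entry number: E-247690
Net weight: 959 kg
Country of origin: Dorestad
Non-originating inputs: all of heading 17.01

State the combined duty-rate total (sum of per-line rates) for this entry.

Line A: leather-upper → 17.03; rope-soled → 17.03.03; ordinary → 17.03.03.03. Scheduled 31%. No special measure applies. → 31%.
Line B: rubber-upper → 17.01; wooden-soled → 17.01.01; sports → 17.01.01.02. Scheduled 21%. quota on 17.01.01 open → in-quota 2%; Quintara agreement on 17.02.01.01: 17.01.01.02 not covered; Quintara agreement on 17.01.01: not wholly obtained. → 2%.
Line C: leather-upper → 17.03; rubber-soled → 17.03.02; ordinary → 17.03.02.01. Scheduled 17%. Dorestad agreement on 17.02: 17.03.02.01 not covered. → 17%.
Sum: 31% + 2% + 17% = 50%.

50%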